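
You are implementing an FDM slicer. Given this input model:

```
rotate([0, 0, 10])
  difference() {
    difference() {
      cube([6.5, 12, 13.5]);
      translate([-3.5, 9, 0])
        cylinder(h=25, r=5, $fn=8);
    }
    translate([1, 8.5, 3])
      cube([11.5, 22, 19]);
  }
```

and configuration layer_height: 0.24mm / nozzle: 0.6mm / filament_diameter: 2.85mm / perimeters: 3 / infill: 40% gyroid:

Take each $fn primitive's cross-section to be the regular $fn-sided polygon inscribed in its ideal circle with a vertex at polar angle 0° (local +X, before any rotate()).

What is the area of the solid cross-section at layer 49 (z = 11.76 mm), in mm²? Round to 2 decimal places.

53.90 mm²

At z = 11.76 mm: the cube (footprint 6.5×12) is included at this height (area 78.00 mm²); the r=5 cylinder at (-3.5, 9) gives a regular 8-gon of circumradius 5 (constant along its height) (area = (8/2)·5.000²·sin(360°/8) = 70.71 mm²); After the difference (first − rest): starting from the 6.5×12 cube (78.00 mm²), the r=5 cylinder at (-3.5, 9) partially overlaps it — only the 5.35 mm² overlap (of its 70.71 mm²) is removed, clipping the outline — area = 72.65 mm²; the cube at (1, 8.5) (footprint 11.5×22) is included at this height (area 253.00 mm²); After the difference (first − rest): starting from the result so far (72.65 mm²), the 11.5×22 cube at (1, 8.5) partially overlaps it — only the 18.75 mm² overlap (of its 253.00 mm²) is removed, clipping the outline — area = 53.90 mm²; (whole slice rotated 10° about Z — lengths, areas and connectivity unchanged). Overall, the cross-section has 2 separate islands. Net area = 53.90 mm².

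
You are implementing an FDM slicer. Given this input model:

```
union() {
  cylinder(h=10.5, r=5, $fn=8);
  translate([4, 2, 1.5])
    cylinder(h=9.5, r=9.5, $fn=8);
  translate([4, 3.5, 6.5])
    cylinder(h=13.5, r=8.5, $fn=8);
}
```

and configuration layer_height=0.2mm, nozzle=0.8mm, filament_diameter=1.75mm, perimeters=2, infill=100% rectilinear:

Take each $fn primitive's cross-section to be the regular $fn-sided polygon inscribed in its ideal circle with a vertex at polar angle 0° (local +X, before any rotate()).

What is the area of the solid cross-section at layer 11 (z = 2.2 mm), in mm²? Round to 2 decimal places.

256.52 mm²

At z = 2.2 mm: the r=5 cylinder contributes a regular 8-gon of circumradius 5 (area = (8/2)·5.000²·sin(360°/8) = 70.71 mm²); the r=9.5 cylinder at (4, 2) contributes a regular 8-gon of circumradius 9.5 (area = (8/2)·9.500²·sin(360°/8) = 255.27 mm²); the cylinder at (4, 3.5) does not reach this height (z outside [6.5, 20]); Merging all regions: the regions partially overlap — summed areas 325.98 mm² minus the doubly-counted overlap 69.46 mm² gives 256.52 mm² — area = 256.52 mm². Overall, the cross-section is a single solid region. Net area = 256.52 mm².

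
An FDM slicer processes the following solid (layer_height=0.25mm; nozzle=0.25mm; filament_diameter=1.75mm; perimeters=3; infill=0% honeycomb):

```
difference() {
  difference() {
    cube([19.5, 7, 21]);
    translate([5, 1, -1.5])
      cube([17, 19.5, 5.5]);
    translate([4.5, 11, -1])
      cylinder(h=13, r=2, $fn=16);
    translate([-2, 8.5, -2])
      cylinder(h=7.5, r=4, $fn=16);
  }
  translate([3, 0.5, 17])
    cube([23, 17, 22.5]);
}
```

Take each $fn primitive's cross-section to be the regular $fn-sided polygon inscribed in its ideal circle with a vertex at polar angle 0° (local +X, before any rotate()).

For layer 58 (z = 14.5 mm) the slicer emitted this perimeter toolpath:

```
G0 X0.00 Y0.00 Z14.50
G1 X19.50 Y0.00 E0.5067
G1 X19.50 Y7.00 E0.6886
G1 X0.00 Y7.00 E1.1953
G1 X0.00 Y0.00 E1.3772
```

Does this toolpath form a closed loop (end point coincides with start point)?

yes

Start point (G0): (0.00, 0.00). End point (last G1): the path returns to the start — closed.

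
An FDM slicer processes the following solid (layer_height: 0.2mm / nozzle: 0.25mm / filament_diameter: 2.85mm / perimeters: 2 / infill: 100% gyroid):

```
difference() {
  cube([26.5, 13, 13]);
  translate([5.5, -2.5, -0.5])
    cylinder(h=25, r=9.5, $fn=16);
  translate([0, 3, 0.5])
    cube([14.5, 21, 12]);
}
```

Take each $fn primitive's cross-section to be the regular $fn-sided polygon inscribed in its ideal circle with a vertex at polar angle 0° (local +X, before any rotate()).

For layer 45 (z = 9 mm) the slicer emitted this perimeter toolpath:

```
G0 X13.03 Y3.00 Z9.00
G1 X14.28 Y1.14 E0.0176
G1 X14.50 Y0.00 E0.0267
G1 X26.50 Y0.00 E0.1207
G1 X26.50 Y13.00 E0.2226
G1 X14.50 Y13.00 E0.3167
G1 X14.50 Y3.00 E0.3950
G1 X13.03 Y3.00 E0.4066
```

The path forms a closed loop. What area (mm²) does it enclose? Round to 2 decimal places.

Apply the shoelace formula to the sequence of (X, Y) vertices; enclosed area = 157.70 mm².

157.70 mm²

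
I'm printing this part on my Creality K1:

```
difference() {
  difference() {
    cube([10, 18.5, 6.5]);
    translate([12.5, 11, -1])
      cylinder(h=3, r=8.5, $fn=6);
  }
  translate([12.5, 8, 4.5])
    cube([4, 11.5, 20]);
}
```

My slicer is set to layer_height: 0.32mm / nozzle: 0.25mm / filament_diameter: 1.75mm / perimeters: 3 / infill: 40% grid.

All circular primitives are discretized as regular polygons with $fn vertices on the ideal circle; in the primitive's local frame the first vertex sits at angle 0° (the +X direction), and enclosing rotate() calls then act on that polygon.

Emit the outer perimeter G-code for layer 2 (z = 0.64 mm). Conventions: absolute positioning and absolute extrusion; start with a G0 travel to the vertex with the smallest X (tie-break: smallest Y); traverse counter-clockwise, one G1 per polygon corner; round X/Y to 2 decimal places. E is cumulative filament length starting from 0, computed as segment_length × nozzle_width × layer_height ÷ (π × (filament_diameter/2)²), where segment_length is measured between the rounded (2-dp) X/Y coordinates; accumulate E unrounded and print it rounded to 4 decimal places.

G0 X0.00 Y0.00 Z0.64
G1 X10.00 Y0.00 E0.3326
G1 X10.00 Y3.64 E0.4537
G1 X8.25 Y3.64 E0.5119
G1 X4.00 Y11.00 E0.7945
G1 X8.25 Y18.36 E1.0772
G1 X10.00 Y18.36 E1.1354
G1 X10.00 Y18.50 E1.1401
G1 X0.00 Y18.50 E1.4727
G1 X0.00 Y0.00 E2.0880

At z = 0.64 mm: the cube is present — its section is the full 10×18.5 rectangle; the r=8.5 cylinder at (12.5, 11) contributes a regular 6-gon of circumradius 8.5; Taking the first minus the rest: starting from the 10×18.5 cube, the r=8.5 cylinder at (12.5, 11) partially overlaps it — only the 57.05 mm² overlap (of its 187.71 mm²) is removed, clipping the outline — 1 connected region; the cube at (12.5, 8) is not intersected at this z (z outside [4.5, 24.5]); After the difference (first − rest): none of the subtracted shapes is present at this height, so that combined region is unchanged — 1 connected region. The outline is a single polygon with 9 vertices. Extrusion per mm of travel: 0.25 × 0.32 / (π × 0.875²) = 0.033260. Accumulating E over each segment gives final E = 2.0880.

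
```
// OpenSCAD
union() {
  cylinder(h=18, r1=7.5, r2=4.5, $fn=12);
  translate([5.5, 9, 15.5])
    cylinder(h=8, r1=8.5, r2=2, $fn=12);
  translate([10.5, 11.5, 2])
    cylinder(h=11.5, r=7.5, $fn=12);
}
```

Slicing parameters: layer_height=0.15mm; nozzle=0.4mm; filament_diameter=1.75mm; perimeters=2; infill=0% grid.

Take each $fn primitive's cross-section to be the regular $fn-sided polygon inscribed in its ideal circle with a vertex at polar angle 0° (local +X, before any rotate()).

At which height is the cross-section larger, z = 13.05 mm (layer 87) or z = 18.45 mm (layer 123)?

Layer 87 (z = 13.05): the cone: at t=0.725 of its height the radius interpolates to r₁+(r₂−r₁)t = 5.325, giving a regular 12-gon of that circumradius (area = (12/2)·5.325²·sin(360°/12) = 85.07 mm²); the cone at (5.5, 9) is absent (z outside [15.5, 23.5]); the r=7.5 cylinder at (10.5, 11.5) gives a regular 12-gon of circumradius 7.5 (constant along its height) (area = (12/2)·7.500²·sin(360°/12) = 168.75 mm²); Taking the union: the 2 present regions are separate (no shared area or edge), so areas and boundary lengths simply add and each stays a separate island — area = 253.82 mm². So its area = 253.82 mm². Layer 123 (z = 18.45): the cone does not reach this height (z outside [0, 18]); the cone at (5.5, 9) (r1=8.5→r2=2) has section circumradius 6.103 here — a regular 12-gon (area = (12/2)·6.103²·sin(360°/12) = 111.74 mm²); the cylinder at (10.5, 11.5) is absent (z outside [2, 13.5]); Combining (union): only the cone at (5.5, 9) is present, so the union is just that shape — area = 111.74 mm². So its area = 111.74 mm². Layer 87 is larger (253.82 vs 111.74 mm²).

layer 87 (z = 13.05 mm)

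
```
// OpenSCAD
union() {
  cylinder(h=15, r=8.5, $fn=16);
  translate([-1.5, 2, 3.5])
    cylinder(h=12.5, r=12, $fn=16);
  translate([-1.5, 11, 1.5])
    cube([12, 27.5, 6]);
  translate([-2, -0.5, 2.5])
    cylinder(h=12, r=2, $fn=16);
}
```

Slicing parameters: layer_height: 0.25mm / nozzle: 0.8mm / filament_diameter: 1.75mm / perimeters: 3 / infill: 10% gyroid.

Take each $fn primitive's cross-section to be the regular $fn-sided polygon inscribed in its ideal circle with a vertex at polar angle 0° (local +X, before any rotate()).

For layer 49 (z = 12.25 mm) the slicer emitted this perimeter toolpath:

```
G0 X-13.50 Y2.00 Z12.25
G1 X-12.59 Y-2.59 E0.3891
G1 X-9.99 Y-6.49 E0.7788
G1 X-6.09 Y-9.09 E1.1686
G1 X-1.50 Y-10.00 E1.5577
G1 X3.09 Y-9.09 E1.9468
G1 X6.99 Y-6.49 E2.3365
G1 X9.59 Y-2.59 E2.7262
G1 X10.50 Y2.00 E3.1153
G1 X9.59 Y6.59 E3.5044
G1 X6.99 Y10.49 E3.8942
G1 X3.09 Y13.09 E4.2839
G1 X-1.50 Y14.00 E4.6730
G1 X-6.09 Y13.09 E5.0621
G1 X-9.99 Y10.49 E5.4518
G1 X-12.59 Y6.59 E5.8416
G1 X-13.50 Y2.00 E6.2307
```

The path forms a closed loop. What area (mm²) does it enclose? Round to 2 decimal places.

Apply the shoelace formula to the sequence of (X, Y) vertices; enclosed area = 441.06 mm².

441.06 mm²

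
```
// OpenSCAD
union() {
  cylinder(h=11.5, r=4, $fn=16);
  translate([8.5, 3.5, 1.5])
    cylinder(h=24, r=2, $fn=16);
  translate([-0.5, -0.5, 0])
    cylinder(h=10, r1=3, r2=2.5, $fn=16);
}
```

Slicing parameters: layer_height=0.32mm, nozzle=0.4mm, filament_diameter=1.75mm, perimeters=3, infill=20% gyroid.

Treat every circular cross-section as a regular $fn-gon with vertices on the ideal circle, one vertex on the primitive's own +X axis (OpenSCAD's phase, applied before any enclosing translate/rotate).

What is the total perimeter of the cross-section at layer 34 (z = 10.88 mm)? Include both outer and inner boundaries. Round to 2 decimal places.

At z = 10.88 mm: the r=4 cylinder contributes a regular 16-gon of circumradius 4 (perimeter = 2·16·4.000·sin(180°/16) = 24.97 mm); the cylinder at (8.5, 3.5): section is a regular 16-gon, circumradius r=2 (perimeter = 2·16·2.000·sin(180°/16) = 12.49 mm); the cone at (-0.5, -0.5) is absent (z outside [0, 10]); Taking the union: the 2 present regions are separate (no shared area or edge), so areas and boundary lengths simply add and each stays a separate island — boundary = 37.46 mm. Overall, the cross-section has 2 separate islands. Total boundary length (outer) = 37.46 mm.

37.46 mm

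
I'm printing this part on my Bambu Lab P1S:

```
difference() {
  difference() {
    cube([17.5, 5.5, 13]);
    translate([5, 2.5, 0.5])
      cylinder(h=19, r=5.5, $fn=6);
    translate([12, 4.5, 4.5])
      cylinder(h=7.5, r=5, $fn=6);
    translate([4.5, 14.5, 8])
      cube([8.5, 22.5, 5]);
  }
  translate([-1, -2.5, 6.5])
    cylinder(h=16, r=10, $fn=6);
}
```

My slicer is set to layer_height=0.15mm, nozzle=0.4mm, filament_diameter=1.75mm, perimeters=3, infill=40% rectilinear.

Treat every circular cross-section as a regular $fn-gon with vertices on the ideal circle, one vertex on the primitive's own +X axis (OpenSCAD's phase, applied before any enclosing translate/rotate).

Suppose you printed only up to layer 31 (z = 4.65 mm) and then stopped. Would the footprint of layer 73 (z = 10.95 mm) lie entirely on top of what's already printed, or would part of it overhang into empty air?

entirely on top

Compare the two slices. At z = 4.65: the cube is present — its section is the full 17.5×5.5 rectangle (area 96.25 mm²); the r=5.5 cylinder at (5, 2.5) contributes a regular 6-gon of circumradius 5.5 (area = (6/2)·5.500²·sin(360°/6) = 78.59 mm²); the r=5 cylinder at (12, 4.5) contributes a regular 6-gon of circumradius 5 (area = (6/2)·5.000²·sin(360°/6) = 64.95 mm²); the cube at (4.5, 14.5) does not reach this height (z outside [8, 13]); Taking the first minus the rest: starting from the 17.5×5.5 cube (96.25 mm²), the r=5.5 cylinder at (5, 2.5) partially overlaps it — only the 51.26 mm² overlap (of its 78.59 mm²) is removed, clipping the outline; the r=5 cylinder at (12, 4.5) partially overlaps it — only the 33.06 mm² overlap (of its 64.95 mm²) is removed, clipping the outline — area = 11.93 mm²; the cylinder at (-1, -2.5) is not intersected at this z (z outside [6.5, 22.5]); Taking the first minus the rest: none of the subtracted shapes is present at this height, so the result so far is unchanged — area = 11.93 mm². At z = 10.95: the 17.5×5.5 cube contributes its full rectangle (area 96.25 mm²); the r=5.5 cylinder at (5, 2.5) gives a regular 6-gon of circumradius 5.5 (constant along its height) (area = (6/2)·5.500²·sin(360°/6) = 78.59 mm²); the r=5 cylinder at (12, 4.5) contributes a regular 6-gon of circumradius 5 (area = (6/2)·5.000²·sin(360°/6) = 64.95 mm²); the 8.5×22.5 cube at (4.5, 14.5) contributes its full rectangle (area 191.25 mm²); Subtracting the remaining from the first: starting from the 17.5×5.5 cube (96.25 mm²), the r=5.5 cylinder at (5, 2.5) partially overlaps it — only the 51.26 mm² overlap (of its 78.59 mm²) is removed, clipping the outline; the r=5 cylinder at (12, 4.5) partially overlaps it — only the 33.06 mm² overlap (of its 64.95 mm²) is removed, clipping the outline; the 8.5×22.5 cube at (4.5, 14.5) misses the remaining region (no effect) — area = 11.93 mm²; the r=10 cylinder at (-1, -2.5) contributes a regular 6-gon of circumradius 10 (area = (6/2)·10.000²·sin(360°/6) = 259.81 mm²); After the difference (first − rest): starting from that combined region (11.93 mm²), the r=10 cylinder at (-1, -2.5) partially overlaps it — only the 2.09 mm² overlap (of its 259.81 mm²) is removed, clipping the outline — area = 9.84 mm². Checking containment: the cross-section at z = 10.95 is a subset of the cross-section at z = 4.65.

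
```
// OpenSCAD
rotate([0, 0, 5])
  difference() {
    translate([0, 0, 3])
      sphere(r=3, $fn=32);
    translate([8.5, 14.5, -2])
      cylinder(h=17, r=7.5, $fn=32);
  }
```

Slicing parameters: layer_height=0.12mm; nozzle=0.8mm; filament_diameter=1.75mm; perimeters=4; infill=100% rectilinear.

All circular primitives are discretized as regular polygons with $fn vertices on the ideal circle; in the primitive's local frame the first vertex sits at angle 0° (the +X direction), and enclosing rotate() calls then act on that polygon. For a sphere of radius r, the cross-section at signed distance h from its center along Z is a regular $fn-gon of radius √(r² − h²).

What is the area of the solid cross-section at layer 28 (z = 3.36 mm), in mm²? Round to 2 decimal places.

27.69 mm²

At z = 3.36 mm: the sphere: section is a regular 32-gon, circumradius = √(r²−h²) = √(3²−0.36²) = 2.978 (area = (32/2)·2.978²·sin(360°/32) = 27.69 mm²); the r=7.5 cylinder at (8.5, 14.5) gives a regular 32-gon of circumradius 7.5 (constant along its height) (area = (32/2)·7.500²·sin(360°/32) = 175.58 mm²); Subtracting the remaining from the first: starting from the r=3 sphere (27.69 mm²), the r=7.5 cylinder at (8.5, 14.5) misses the remaining region (no effect) — area = 27.69 mm²; (whole slice rotated 5° about Z — lengths, areas and connectivity unchanged). Overall, the cross-section is a single solid region. Net area = 27.69 mm².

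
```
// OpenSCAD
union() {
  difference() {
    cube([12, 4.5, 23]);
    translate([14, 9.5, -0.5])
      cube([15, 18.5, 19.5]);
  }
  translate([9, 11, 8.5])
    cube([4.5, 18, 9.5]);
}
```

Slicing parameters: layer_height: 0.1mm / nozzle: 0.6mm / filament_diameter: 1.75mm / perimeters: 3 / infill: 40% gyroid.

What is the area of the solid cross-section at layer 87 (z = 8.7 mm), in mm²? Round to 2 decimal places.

At z = 8.7 mm: the cube (footprint 12×4.5) is included at this height (area 54.00 mm²); the 15×18.5 cube at (14, 9.5) contributes its full rectangle (area 277.50 mm²); Subtracting the remaining from the first: starting from the 12×4.5 cube (54.00 mm²), the 15×18.5 cube at (14, 9.5) misses the remaining region (no effect) — area = 54.00 mm²; the cube at (9, 11) is present — its section is the full 4.5×18 rectangle (area 81.00 mm²); Combining (union): the 2 present regions are separate (no shared area or edge), so areas and boundary lengths simply add and each stays a separate island — area = 135.00 mm². Overall, the cross-section has 2 separate islands. Net area = 135.00 mm².

135.00 mm²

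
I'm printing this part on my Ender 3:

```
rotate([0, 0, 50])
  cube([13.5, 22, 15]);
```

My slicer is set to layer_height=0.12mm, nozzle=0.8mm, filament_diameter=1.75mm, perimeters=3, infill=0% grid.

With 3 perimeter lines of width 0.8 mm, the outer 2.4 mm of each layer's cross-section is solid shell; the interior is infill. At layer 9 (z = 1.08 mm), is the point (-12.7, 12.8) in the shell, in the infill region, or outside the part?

At z = 1.08 mm: the 13.5×22 cube contributes its full rectangle; (whole slice rotated 50° about Z — lengths, areas and connectivity unchanged). Overall, the cross-section is a single solid region. Undo the 50° rotation: the query point maps to (1.642, 17.956) in the un-rotated model frame. The nearest boundary edge runs (0.00, 22.00)→(0.00, 0.00); distance from the point to it = 1.64 mm. The point is inside the cross-section, 1.64 mm from the nearest boundary — within the 2.4 mm shell band (3 × 0.8).

shell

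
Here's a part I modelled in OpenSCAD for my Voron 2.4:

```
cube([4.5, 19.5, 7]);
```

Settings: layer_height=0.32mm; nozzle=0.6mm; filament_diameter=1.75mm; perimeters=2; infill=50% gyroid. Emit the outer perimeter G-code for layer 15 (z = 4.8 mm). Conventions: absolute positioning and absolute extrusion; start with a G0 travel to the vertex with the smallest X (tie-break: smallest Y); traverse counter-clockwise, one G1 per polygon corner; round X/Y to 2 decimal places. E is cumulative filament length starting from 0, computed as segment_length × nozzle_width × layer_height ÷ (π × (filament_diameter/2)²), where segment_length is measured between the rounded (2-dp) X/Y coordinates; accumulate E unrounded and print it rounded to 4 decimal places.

At z = 4.8 mm: the cube (footprint 4.5×19.5) is included at this height. The outline is a single polygon with 4 vertices. Extrusion per mm of travel: 0.6 × 0.32 / (π × 0.875²) = 0.079824. Accumulating E over each segment gives final E = 3.8316.

G0 X0.00 Y0.00 Z4.80
G1 X4.50 Y0.00 E0.3592
G1 X4.50 Y19.50 E1.9158
G1 X0.00 Y19.50 E2.2750
G1 X0.00 Y0.00 E3.8316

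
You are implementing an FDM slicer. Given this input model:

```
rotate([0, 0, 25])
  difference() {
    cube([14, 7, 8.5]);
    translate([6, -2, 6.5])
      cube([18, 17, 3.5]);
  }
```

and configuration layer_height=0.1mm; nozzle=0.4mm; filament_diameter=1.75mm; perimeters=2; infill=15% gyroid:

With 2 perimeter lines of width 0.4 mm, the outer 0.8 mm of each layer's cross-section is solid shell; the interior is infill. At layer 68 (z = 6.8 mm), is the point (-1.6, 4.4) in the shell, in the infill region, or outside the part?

At z = 6.8 mm: the cube (footprint 14×7) is included at this height; the cube at (6, -2) is present — its section is the full 18×17 rectangle; Subtracting the remaining from the first: starting from the 14×7 cube, the 18×17 cube at (6, -2) partially overlaps it — only the 56.00 mm² overlap (of its 306.00 mm²) is removed, clipping the outline — 1 connected region; (rotated 25° about Z; rotation is an isometry so areas/perimeters/island counts are preserved). Overall, the cross-section is a single solid region. Undo the 25° rotation: the query point maps to (0.409, 4.664) in the un-rotated model frame. The nearest boundary edge runs (0.00, 0.00)→(0.00, 7.00); distance from the point to it = 0.41 mm. The point is inside the cross-section, 0.41 mm from the nearest boundary — within the 0.8 mm shell band (2 × 0.4).

shell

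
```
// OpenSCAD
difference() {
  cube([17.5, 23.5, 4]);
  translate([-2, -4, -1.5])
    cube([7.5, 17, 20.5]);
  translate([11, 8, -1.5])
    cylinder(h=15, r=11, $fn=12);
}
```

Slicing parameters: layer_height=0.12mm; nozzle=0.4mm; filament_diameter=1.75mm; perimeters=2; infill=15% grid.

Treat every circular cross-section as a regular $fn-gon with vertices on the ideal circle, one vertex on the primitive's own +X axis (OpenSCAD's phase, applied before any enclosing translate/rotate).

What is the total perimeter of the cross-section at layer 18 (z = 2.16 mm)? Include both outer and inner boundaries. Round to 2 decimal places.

55.33 mm

At z = 2.16 mm: the 17.5×23.5 cube contributes its full rectangle (perimeter 82.00 mm); the cube at (-2, -4) is present — its section is the full 7.5×17 rectangle (perimeter 49.00 mm); the cylinder at (11, 8): section is a regular 12-gon, circumradius r=11 (perimeter = 2·12·11.000·sin(180°/12) = 68.33 mm); Subtracting the remaining from the first: starting from the 17.5×23.5 cube, the 7.5×17 cube at (-2, -4) partially overlaps it — only the 71.50 mm² overlap (of its 127.50 mm²) is removed, clipping the outline; the r=11 cylinder at (11, 8) partially overlaps it — only the 228.07 mm² overlap (of its 363.00 mm²) is removed, clipping the outline — boundary = 55.33 mm. Overall, the cross-section is a single solid region. Total boundary length (outer) = 55.33 mm.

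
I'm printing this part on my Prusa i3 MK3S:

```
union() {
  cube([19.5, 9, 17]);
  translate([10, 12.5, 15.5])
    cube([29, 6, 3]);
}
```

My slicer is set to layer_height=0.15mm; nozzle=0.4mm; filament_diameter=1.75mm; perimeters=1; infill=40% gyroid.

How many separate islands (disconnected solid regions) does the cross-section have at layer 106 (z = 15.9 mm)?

At z = 15.9 mm: the 19.5×9 cube contributes its full rectangle; the 29×6 cube at (10, 12.5) contributes its full rectangle; Taking the union: the 2 present regions are separate (no shared area or edge), so areas and boundary lengths simply add and each stays a separate island — 2 connected regions. Overall, the cross-section has 2 separate islands. Island count = 2.

2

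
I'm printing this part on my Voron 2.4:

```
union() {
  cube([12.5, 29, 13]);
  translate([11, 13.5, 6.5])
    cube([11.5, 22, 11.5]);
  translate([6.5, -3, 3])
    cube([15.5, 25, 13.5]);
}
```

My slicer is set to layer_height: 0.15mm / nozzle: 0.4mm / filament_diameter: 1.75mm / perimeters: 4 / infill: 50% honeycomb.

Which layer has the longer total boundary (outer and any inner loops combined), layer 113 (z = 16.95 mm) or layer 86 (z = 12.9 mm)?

Layer 113 (z = 16.95): the cube is absent (z outside [0, 13]); the cube at (11, 13.5) is present — its section is the full 11.5×22 rectangle (perimeter 67.00 mm); the cube at (6.5, -3) is not intersected at this z (z outside [3, 16.5]); Taking the union: only the 11.5×22 cube at (11, 13.5) is present, so the union is just that shape — boundary = 67.00 mm. So its perimeter = 67.00 mm. Layer 86 (z = 12.9): the cube (footprint 12.5×29) is included at this height (perimeter 83.00 mm); the cube at (11, 13.5) (footprint 11.5×22) is included at this height (perimeter 67.00 mm); the cube at (6.5, -3) (footprint 15.5×25) is included at this height (perimeter 81.00 mm); Combining (union): the regions partially overlap (shared area 236.00 mm²), so the edge portions inside another operand are dropped and the merged outline is re-measured after clipping — boundary = 122.00 mm. So its perimeter = 122.00 mm. Layer 86 is larger (122.00 vs 67.00 mm).

layer 86 (z = 12.9 mm)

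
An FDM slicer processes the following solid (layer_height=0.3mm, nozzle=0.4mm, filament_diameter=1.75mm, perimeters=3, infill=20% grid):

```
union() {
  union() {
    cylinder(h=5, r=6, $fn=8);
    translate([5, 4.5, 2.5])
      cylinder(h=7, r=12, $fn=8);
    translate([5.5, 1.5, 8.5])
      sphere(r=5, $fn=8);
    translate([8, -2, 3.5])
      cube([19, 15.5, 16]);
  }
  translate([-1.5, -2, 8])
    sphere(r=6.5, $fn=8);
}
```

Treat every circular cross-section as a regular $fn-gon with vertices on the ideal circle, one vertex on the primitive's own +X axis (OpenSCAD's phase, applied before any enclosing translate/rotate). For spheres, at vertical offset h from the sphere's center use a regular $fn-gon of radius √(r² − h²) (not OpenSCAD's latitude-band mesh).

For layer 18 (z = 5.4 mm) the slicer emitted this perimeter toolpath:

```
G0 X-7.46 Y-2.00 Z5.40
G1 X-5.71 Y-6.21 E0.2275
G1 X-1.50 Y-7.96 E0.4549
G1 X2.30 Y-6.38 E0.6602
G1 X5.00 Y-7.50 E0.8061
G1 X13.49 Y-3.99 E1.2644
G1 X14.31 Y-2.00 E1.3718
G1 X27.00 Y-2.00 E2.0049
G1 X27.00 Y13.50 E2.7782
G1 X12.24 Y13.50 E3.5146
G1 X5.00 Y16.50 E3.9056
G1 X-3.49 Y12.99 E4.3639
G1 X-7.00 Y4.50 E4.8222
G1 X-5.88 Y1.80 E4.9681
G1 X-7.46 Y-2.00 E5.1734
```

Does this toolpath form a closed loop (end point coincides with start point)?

yes

Start point (G0): (-7.46, -2.00). End point (last G1): the path returns to the start — closed.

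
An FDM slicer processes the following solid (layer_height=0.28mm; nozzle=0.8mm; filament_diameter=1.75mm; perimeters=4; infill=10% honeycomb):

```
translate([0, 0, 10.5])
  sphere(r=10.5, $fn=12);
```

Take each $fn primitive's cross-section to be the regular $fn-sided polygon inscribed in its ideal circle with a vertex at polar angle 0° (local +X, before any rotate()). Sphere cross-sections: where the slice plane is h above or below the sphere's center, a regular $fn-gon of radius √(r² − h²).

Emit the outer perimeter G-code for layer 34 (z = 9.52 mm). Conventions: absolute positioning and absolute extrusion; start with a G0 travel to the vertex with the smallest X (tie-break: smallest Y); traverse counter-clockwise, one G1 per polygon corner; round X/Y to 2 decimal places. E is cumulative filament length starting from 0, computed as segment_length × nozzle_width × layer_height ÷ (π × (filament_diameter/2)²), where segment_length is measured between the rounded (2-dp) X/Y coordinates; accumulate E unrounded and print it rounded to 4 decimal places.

At z = 9.52 mm: the sphere: section is a regular 12-gon, circumradius = √(r²−h²) = √(10.5²−0.98²) = 10.454. The outline is a single polygon with 12 vertices. Extrusion per mm of travel: 0.8 × 0.28 / (π × 0.875²) = 0.093128. Accumulating E over each segment gives final E = 6.0461.

G0 X-10.45 Y0.00 Z9.52
G1 X-9.05 Y-5.23 E0.5042
G1 X-5.23 Y-9.05 E1.0073
G1 X0.00 Y-10.45 E1.5115
G1 X5.23 Y-9.05 E2.0157
G1 X9.05 Y-5.23 E2.5188
G1 X10.45 Y0.00 E3.0231
G1 X9.05 Y5.23 E3.5273
G1 X5.23 Y9.05 E4.0304
G1 X0.00 Y10.45 E4.5346
G1 X-5.23 Y9.05 E5.0388
G1 X-9.05 Y5.23 E5.5419
G1 X-10.45 Y0.00 E6.0461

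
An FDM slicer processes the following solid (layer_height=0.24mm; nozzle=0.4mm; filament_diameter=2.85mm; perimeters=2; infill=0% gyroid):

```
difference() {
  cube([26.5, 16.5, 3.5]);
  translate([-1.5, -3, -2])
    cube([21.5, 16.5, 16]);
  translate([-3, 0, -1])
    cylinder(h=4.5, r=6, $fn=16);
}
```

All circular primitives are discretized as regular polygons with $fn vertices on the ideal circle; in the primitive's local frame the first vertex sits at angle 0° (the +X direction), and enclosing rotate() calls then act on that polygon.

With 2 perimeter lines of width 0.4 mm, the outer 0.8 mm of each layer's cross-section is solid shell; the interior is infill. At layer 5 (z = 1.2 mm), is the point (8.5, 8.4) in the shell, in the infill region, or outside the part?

At z = 1.2 mm: the 26.5×16.5 cube contributes its full rectangle; the cube at (-1.5, -3) is present — its section is the full 21.5×16.5 rectangle; the r=6 cylinder at (-3, 0) contributes a regular 16-gon of circumradius 6; Taking the first minus the rest: starting from the 26.5×16.5 cube, the 21.5×16.5 cube at (-1.5, -3) partially overlaps it — only the 270.00 mm² overlap (of its 354.75 mm²) is removed, clipping the outline; the r=6 cylinder at (-3, 0) misses the remaining region (no effect) — 1 connected region. Overall, the cross-section is a single solid region. The nearest boundary edge runs (20.00, 13.50)→(0.00, 13.50); distance from the point to it = 5.10 mm. The point is not inside any of the regions above, so it lies outside the cross-section (5.10 mm from the nearest boundary).

outside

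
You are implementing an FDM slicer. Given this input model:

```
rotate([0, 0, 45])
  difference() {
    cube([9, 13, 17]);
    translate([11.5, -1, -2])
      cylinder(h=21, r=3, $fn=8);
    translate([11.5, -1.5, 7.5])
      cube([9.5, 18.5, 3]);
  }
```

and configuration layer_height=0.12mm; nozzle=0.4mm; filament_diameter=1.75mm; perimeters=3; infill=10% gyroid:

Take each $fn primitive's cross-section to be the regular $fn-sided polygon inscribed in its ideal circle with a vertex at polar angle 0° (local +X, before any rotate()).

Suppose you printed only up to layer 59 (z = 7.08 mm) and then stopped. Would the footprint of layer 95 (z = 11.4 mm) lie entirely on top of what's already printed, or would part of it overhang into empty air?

Compare the two slices. At z = 7.08: the cube (footprint 9×13) is included at this height (area 117.00 mm²); the cylinder at (11.5, -1): section is a regular 8-gon, circumradius r=3 (area = (8/2)·3.000²·sin(360°/8) = 25.46 mm²); the cube at (11.5, -1.5) is absent (z outside [7.5, 10.5]); After the difference (first − rest): starting from the 9×13 cube (117.00 mm²), the r=3 cylinder at (11.5, -1) partially overlaps it — only the 0.01 mm² overlap (of its 25.46 mm²) is removed, clipping the outline — area = 116.99 mm²; (whole slice rotated 45° about Z — lengths, areas and connectivity unchanged). At z = 11.4: the 9×13 cube contributes its full rectangle (area 117.00 mm²); the cylinder at (11.5, -1): section is a regular 8-gon, circumradius r=3 (area = (8/2)·3.000²·sin(360°/8) = 25.46 mm²); the cube at (11.5, -1.5) is not intersected at this z (z outside [7.5, 10.5]); Subtracting the remaining from the first: starting from the 9×13 cube (117.00 mm²), the r=3 cylinder at (11.5, -1) partially overlaps it — only the 0.01 mm² overlap (of its 25.46 mm²) is removed, clipping the outline — area = 116.99 mm²; (whole slice rotated 45° about Z — lengths, areas and connectivity unchanged). Checking containment: the cross-section at z = 11.4 is a subset of the cross-section at z = 7.08.

entirely on top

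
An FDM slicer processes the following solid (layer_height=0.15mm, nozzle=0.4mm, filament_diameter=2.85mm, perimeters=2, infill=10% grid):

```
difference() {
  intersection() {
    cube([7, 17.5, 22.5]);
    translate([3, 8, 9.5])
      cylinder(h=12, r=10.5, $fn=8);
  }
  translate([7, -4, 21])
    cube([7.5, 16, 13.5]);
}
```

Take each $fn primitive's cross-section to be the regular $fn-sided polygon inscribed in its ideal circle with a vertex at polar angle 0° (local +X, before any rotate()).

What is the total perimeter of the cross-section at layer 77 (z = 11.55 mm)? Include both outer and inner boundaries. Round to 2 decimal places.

At z = 11.55 mm: the cube (footprint 7×17.5) is included at this height (perimeter 49.00 mm); the r=10.5 cylinder at (3, 8) contributes a regular 8-gon of circumradius 10.5 (perimeter = 2·8·10.500·sin(180°/8) = 64.29 mm); Keeping only the common overlap: the r=10.5 cylinder at (3, 8) partially overlaps the 7×17.5 cube; clipping to the common part keeps 121.91 mm² — boundary = 48.28 mm; the cube at (7, -4) is absent (z outside [21, 34.5]); Taking the first minus the rest: none of the subtracted shapes is present at this height, so the result so far is unchanged — boundary = 48.28 mm. Overall, the cross-section is a single solid region. Total boundary length (outer) = 48.28 mm.

48.28 mm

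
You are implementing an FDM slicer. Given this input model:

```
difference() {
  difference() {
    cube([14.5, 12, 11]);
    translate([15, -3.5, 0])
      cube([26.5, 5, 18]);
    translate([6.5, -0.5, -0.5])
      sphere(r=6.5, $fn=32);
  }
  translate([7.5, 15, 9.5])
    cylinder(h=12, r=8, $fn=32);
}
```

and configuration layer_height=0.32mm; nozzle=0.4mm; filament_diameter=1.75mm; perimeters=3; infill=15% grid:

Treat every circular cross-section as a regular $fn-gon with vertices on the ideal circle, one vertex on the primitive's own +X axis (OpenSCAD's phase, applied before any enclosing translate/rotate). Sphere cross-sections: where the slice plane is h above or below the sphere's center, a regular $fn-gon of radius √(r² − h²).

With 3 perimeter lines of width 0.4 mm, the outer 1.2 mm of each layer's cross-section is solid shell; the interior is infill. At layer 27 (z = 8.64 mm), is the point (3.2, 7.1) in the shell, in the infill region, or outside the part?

infill

At z = 8.64 mm: the cube is present — its section is the full 14.5×12 rectangle; the 26.5×5 cube at (15, -3.5) contributes its full rectangle; the sphere at (6.5, -0.5) is absent (|z−center|=9.140 > r=6.5); After the difference (first − rest): starting from the 14.5×12 cube, the 26.5×5 cube at (15, -3.5) misses the remaining region (no effect) — 1 connected region; the cylinder at (7.5, 15) is not intersected at this z (z outside [9.5, 21.5]); Taking the first minus the rest: none of the subtracted shapes is present at this height, so that combined region is unchanged — 1 connected region. Overall, the cross-section is a single solid region. The nearest boundary edge runs (0.00, 0.00)→(0.00, 12.00); distance from the point to it = 3.20 mm. The point is inside the cross-section and 3.20 mm from the nearest boundary — more than the 1.2 mm shell width (3 × 0.4), so it's in the infill interior.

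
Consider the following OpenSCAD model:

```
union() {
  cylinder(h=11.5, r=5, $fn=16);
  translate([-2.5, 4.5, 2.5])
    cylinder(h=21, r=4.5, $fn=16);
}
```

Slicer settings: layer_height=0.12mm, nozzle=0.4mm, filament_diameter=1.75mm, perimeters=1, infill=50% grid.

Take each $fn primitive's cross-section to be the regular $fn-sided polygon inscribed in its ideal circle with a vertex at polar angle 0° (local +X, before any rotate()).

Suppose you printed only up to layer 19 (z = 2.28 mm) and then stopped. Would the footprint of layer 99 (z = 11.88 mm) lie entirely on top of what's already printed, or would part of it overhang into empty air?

Compare the two slices. At z = 2.28: the r=5 cylinder contributes a regular 16-gon of circumradius 5 (area = (16/2)·5.000²·sin(360°/16) = 76.54 mm²); the cylinder at (-2.5, 4.5) is absent (z outside [2.5, 23.5]); Combining (union): only the r=5 cylinder is present, so the union is just that shape — area = 76.54 mm². At z = 11.88: the cylinder does not reach this height (z outside [0, 11.5]); the r=4.5 cylinder at (-2.5, 4.5) gives a regular 16-gon of circumradius 4.5 (constant along its height) (area = (16/2)·4.500²·sin(360°/16) = 61.99 mm²); Combining (union): only the r=4.5 cylinder at (-2.5, 4.5) is present, so the union is just that shape — area = 61.99 mm². Checking containment: at z = 11.88 the cross-section extends beyond the z = 2.28 cross-section by about 38.71 mm².

part overhangs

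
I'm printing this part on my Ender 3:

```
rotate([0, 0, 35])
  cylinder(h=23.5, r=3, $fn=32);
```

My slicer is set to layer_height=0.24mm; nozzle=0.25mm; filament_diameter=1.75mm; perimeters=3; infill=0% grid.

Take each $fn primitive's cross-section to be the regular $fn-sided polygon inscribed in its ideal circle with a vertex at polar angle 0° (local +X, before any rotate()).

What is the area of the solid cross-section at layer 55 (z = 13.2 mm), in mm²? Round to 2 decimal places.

28.09 mm²

At z = 13.2 mm: the r=3 cylinder contributes a regular 32-gon of circumradius 3 (area = (32/2)·3.000²·sin(360°/32) = 28.09 mm²); (whole slice rotated 35° about Z — lengths, areas and connectivity unchanged). Overall, the cross-section is a single solid region. Net area = 28.09 mm².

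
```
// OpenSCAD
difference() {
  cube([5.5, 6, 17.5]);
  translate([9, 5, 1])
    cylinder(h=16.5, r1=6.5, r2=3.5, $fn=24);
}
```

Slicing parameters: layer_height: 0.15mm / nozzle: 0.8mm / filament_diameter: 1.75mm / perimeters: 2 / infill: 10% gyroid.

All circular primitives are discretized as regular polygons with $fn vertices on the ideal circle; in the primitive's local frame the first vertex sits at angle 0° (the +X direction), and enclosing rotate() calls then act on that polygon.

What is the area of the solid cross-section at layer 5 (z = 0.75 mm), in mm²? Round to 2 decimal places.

33.00 mm²

At z = 0.75 mm: the cube (footprint 5.5×6) is included at this height (area 33.00 mm²); the cone at (9, 5) is absent (z outside [1, 17.5]); After the difference (first − rest): none of the subtracted shapes is present at this height, so the 5.5×6 cube is unchanged — area = 33.00 mm². Overall, the cross-section is a single solid region. Net area = 33.00 mm².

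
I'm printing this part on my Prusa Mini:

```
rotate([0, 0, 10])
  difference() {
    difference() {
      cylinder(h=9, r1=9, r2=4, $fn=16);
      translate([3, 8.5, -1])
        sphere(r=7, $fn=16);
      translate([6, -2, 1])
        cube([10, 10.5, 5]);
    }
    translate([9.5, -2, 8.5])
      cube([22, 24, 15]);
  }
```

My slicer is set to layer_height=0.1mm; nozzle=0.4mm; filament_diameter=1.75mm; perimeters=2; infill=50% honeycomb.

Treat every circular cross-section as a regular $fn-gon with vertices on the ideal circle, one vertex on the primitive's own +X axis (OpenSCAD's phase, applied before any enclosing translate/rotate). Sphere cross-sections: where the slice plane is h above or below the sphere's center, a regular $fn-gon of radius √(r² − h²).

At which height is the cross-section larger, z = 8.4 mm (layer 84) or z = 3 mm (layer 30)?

Layer 84 (z = 8.4): the cone contributes a regular 16-gon of circumradius 4.333 (interpolated between r1=9 and r2=4 at t=0.933) (area = (16/2)·4.333²·sin(360°/16) = 57.49 mm²); the sphere at (3, 8.5) does not reach this height (|z−center|=9.400 > r=7); the cube at (6, -2) does not reach this height (z outside [1, 6]); Subtracting the remaining from the first: none of the subtracted shapes is present at this height, so the cone is unchanged — area = 57.49 mm²; the cube at (9.5, -2) is not intersected at this z (z outside [8.5, 23.5]); Taking the first minus the rest: none of the subtracted shapes is present at this height, so the result so far is unchanged — area = 57.49 mm²; (whole slice rotated 10° about Z — lengths, areas and connectivity unchanged). So its area = 57.49 mm². Layer 30 (z = 3): the cone (r1=9→r2=4) has section circumradius 7.333 here — a regular 16-gon (area = (16/2)·7.333²·sin(360°/16) = 164.64 mm²); the r=7 sphere at (3, 8.5) contributes a regular 16-gon of circumradius √(7²−4²) = 5.745 (area = (16/2)·5.745²·sin(360°/16) = 101.03 mm²); the cube at (6, -2) is present — its section is the full 10×10.5 rectangle (area 105.00 mm²); Subtracting the remaining from the first: starting from the cone (164.64 mm²), the r=7 sphere at (3, 8.5) partially overlaps it — only the 24.54 mm² overlap (of its 101.03 mm²) is removed, clipping the outline; the 10×10.5 cube at (6, -2) partially overlaps it — only the 5.66 mm² overlap (of its 105.00 mm²) is removed, clipping the outline — area = 134.44 mm²; the cube at (9.5, -2) is not intersected at this z (z outside [8.5, 23.5]); Subtracting the remaining from the first: none of the subtracted shapes is present at this height, so the result so far is unchanged — area = 134.44 mm²; (whole slice rotated 10° about Z — lengths, areas and connectivity unchanged). So its area = 134.44 mm². Layer 30 is larger (134.44 vs 57.49 mm²).

layer 30 (z = 3 mm)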